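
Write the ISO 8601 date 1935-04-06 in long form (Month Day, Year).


ISO 1935-04-06 parses as year=1935, month=04, day=06
Month 4 -> April

April 6, 1935


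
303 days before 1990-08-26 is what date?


Start: 1990-08-26, subtract 303 days
Back 26 days from August 26 reaches July 31, 1990 -> 277 left
July 1990 has 31 days -> back to June 30, 1990 -> 246 left
June 1990 has 30 days -> back to May 31, 1990 -> 216 left
May 1990 has 31 days -> back to April 30, 1990 -> 185 left
April 1990 has 30 days -> back to March 31, 1990 -> 155 left
March 1990 has 31 days -> back to February 28, 1990 -> 124 left
February 1990 has 28 days -> back to January 31, 1990 -> 96 left
January 1990 has 31 days -> back to December 31, 1989 -> 65 left
December 1989 has 31 days -> back to November 30, 1989 -> 34 left
November 1989 has 30 days -> back to October 31, 1989 -> 4 left
October 1989: 31 - 4 = 27 -> lands on October 27

Result: 1989-10-27


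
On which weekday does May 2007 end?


May 2007 has 31 days
Anchor: Jan 1, 2007. With p = 2007 - 1 = 2006: (p + p//4 - p//100 + p//400) mod 7 = (2006 + 501 - 20 + 5) mod 7 = 2492 mod 7 = 0 -> Monday (Mon=0 ... Sun=6)
Days before May (Jan-Apr): 120; May 1 index = (0 + 120) mod 7 = 1 -> Tuesday
Last day offset: 31 - 1 = 30 days
Weekday index = (1 + 30) mod 7 = 3

Thursday, May 31


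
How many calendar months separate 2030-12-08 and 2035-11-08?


From December 2030 to November 2035
5 years * 12 = 60 months, minus 1 month = 59

59 months


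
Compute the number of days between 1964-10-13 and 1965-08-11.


From 1964-10-13 to 1965-08-11
1964-10-13: days before October = 31 + 29 + 31 + 30 + 31 + 30 + 31 + 31 + 30 = 274 (1964 is a leap year); day of year = 274 + 13 = 287
1965-08-11: days before August = 31 + 28 + 31 + 30 + 31 + 30 + 31 = 212 (1965 is not a leap year); day of year = 212 + 11 = 223
Rest of 1964: 366 - 287 = 79
Total = 79 + 223 = 302

302 days


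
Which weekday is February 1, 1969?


Target: February 1, 1969
Anchor: Jan 1, 1969. With p = 1969 - 1 = 1968: (p + p//4 - p//100 + p//400) mod 7 = (1968 + 492 - 19 + 4) mod 7 = 2445 mod 7 = 2 -> Wednesday (Mon=0 ... Sun=6)
Days before February (Jan): 31 days
Weekday index = (2 + 31) mod 7 = 5

Saturday


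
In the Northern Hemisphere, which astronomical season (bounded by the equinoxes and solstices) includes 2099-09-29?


Date: September 29
Astronomical Autumn (approx.; exact equinox/solstice day varies by year): September 22 to December 20
September 29 falls within the Autumn window

Autumn


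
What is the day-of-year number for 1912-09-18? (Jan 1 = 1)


Date: September 18, 1912
Days in months 1 through 8: 244
Plus 18 days in September

Day of year: 262


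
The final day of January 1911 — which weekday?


January 1911 has 31 days
Anchor: Jan 1, 1911. With p = 1911 - 1 = 1910: (p + p//4 - p//100 + p//400) mod 7 = (1910 + 477 - 19 + 4) mod 7 = 2372 mod 7 = 6 -> Sunday (Mon=0 ... Sun=6)
January 1 is the anchor itself -> Sunday
Last day offset: 31 - 1 = 30 days
Weekday index = (6 + 30) mod 7 = 1

Tuesday, January 31


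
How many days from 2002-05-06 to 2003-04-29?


From 2002-05-06 to 2003-04-29
2002-05-06: days before May = 31 + 28 + 31 + 30 = 120 (2002 is not a leap year); day of year = 120 + 6 = 126
2003-04-29: days before April = 31 + 28 + 31 = 90 (2003 is not a leap year); day of year = 90 + 29 = 119
Rest of 2002: 365 - 126 = 239
Total = 239 + 119 = 358

358 days


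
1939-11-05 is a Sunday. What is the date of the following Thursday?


Current: Sunday
Target: Thursday
Days ahead: 4

Next Thursday: 1939-11-09


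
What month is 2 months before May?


May is month 5
5 - 2 = 3

March


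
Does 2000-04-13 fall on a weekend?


Anchor: Jan 1, 2000. With p = 2000 - 1 = 1999: (p + p//4 - p//100 + p//400) mod 7 = (1999 + 499 - 19 + 4) mod 7 = 2483 mod 7 = 5 -> Saturday (Mon=0 ... Sun=6)
Day of year: 104; offset = 103
Weekday index = (5 + 103) mod 7 = 3 -> Thursday
Weekend days: Saturday, Sunday

No


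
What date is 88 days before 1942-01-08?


Start: 1942-01-08, subtract 88 days
Back 8 days from January 8 reaches December 31, 1941 -> 80 left
December 1941 has 31 days -> back to November 30, 1941 -> 49 left
November 1941 has 30 days -> back to October 31, 1941 -> 19 left
October 1941: 31 - 19 = 12 -> lands on October 12

Result: 1941-10-12


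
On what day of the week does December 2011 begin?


Target: December 1, 2011
Anchor: Jan 1, 2011. With p = 2011 - 1 = 2010: (p + p//4 - p//100 + p//400) mod 7 = (2010 + 502 - 20 + 5) mod 7 = 2497 mod 7 = 5 -> Saturday (Mon=0 ... Sun=6)
Days before December (Jan-Nov): 334 days
Weekday index = (5 + 334) mod 7 = 3

Thursday


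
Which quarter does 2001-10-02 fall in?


Month: October (month 10)
Q1: Jan-Mar, Q2: Apr-Jun, Q3: Jul-Sep, Q4: Oct-Dec

Q4


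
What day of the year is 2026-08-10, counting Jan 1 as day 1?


Date: August 10, 2026
Days in months 1 through 7: 212
Plus 10 days in August

Day of year: 222


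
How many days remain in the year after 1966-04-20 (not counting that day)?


Day of year: 110 of 365
Remaining = 365 - 110

255 days


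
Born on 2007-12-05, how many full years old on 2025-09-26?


Birth: 2007-12-05
Reference: 2025-09-26
Year difference: 2025 - 2007 = 18
Birthday not yet reached in 2025, subtract 1

17 years old


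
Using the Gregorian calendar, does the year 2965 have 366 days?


Gregorian leap year rule: divisible by 4, but not by 100, unless also by 400.
2965 is not divisible by 4 -> not a leap year

No


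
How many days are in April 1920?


April 1920

30 days


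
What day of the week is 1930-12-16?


Date: December 16, 1930
Anchor: Jan 1, 1930. With p = 1930 - 1 = 1929: (p + p//4 - p//100 + p//400) mod 7 = (1929 + 482 - 19 + 4) mod 7 = 2396 mod 7 = 2 -> Wednesday (Mon=0 ... Sun=6)
Days before December (Jan-Nov): 334; offset = 334 + 16 - 1 = 349
Weekday index = (2 + 349) mod 7 = 1

Day of the week: Tuesday


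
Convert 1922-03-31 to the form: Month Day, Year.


ISO 1922-03-31 parses as year=1922, month=03, day=31
Month 3 -> March

March 31, 1922


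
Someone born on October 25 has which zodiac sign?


Date: October 25
Conventional tropical zodiac dates: Scorpio from October 23 onward; Sagittarius starts November 22
October 25 falls within the Scorpio range

Scorpio


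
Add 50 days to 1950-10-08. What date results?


Start: 1950-10-08, add 50 days
October 1950 has 31 days: 31 - 8 = 23 days to October 31 -> 27 left
November 1950: 27 <= 30 -> lands on November 27

Result: 1950-11-27


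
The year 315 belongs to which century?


Century = (year - 1) // 100 + 1
= (315 - 1) // 100 + 1
= 314 // 100 + 1
= 3 + 1

4th century


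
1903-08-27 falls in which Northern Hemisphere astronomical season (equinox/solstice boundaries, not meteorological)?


Date: August 27
Astronomical Summer (approx.; exact equinox/solstice day varies by year): June 21 to September 21
August 27 falls within the Summer window

Summer


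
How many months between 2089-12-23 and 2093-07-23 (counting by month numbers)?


From December 2089 to July 2093
4 years * 12 = 48 months, minus 5 months = 43

43 months


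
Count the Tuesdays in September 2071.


September 2071 has 30 days
Anchor: Jan 1, 2071. With p = 2071 - 1 = 2070: (p + p//4 - p//100 + p//400) mod 7 = (2070 + 517 - 20 + 5) mod 7 = 2572 mod 7 = 3 -> Thursday (Mon=0 ... Sun=6)
Days before September (Jan-Aug): 243; September 1 index = (3 + 243) mod 7 = 1 -> Tuesday
First Tuesday is September 1
Tuesdays: 1, 8, 15, 22, 29

5 Tuesdays


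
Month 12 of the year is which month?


Month 12 of 12

December


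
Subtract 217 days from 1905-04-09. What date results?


Start: 1905-04-09, subtract 217 days
Back 9 days from April 9 reaches March 31, 1905 -> 208 left
March 1905 has 31 days -> back to February 28, 1905 -> 177 left
February 1905 has 28 days -> back to January 31, 1905 -> 149 left
January 1905 has 31 days -> back to December 31, 1904 -> 118 left
December 1904 has 31 days -> back to November 30, 1904 -> 87 left
November 1904 has 30 days -> back to October 31, 1904 -> 57 left
October 1904 has 31 days -> back to September 30, 1904 -> 26 left
September 1904: 30 - 26 = 4 -> lands on September 4

Result: 1904-09-04


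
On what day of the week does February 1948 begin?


Target: February 1, 1948
Anchor: Jan 1, 1948. With p = 1948 - 1 = 1947: (p + p//4 - p//100 + p//400) mod 7 = (1947 + 486 - 19 + 4) mod 7 = 2418 mod 7 = 3 -> Thursday (Mon=0 ... Sun=6)
Days before February (Jan): 31 days
Weekday index = (3 + 31) mod 7 = 6

Sunday


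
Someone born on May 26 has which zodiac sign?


Date: May 26
Conventional tropical zodiac dates: Gemini from May 21 onward; Cancer starts June 21
May 26 falls within the Gemini range

Gemini


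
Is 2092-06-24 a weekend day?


Anchor: Jan 1, 2092. With p = 2092 - 1 = 2091: (p + p//4 - p//100 + p//400) mod 7 = (2091 + 522 - 20 + 5) mod 7 = 2598 mod 7 = 1 -> Tuesday (Mon=0 ... Sun=6)
Day of year: 176; offset = 175
Weekday index = (1 + 175) mod 7 = 1 -> Tuesday
Weekend days: Saturday, Sunday

No


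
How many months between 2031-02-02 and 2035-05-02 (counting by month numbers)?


From February 2031 to May 2035
4 years * 12 = 48 months, plus 3 months = 51

51 months


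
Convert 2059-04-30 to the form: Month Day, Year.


ISO 2059-04-30 parses as year=2059, month=04, day=30
Month 4 -> April

April 30, 2059


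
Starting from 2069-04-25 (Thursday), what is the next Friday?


Current: Thursday
Target: Friday
Days ahead: 1

Next Friday: 2069-04-26


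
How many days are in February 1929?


February 1929 (leap year: no)

28 days


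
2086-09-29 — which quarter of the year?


Month: September (month 9)
Q1: Jan-Mar, Q2: Apr-Jun, Q3: Jul-Sep, Q4: Oct-Dec

Q3


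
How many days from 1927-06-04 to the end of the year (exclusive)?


Day of year: 155 of 365
Remaining = 365 - 155

210 days


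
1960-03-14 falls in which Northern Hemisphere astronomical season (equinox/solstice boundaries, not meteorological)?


Date: March 14
Astronomical Winter (approx.; exact equinox/solstice day varies by year): December 21 to March 19
March 14 falls within the Winter window

Winter


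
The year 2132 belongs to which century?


Century = (year - 1) // 100 + 1
= (2132 - 1) // 100 + 1
= 2131 // 100 + 1
= 21 + 1

22nd century


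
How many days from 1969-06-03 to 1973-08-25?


From 1969-06-03 to 1973-08-25
1969-06-03: days before June = 31 + 28 + 31 + 30 + 31 = 151 (1969 is not a leap year); day of year = 151 + 3 = 154
1973-08-25: days before August = 31 + 28 + 31 + 30 + 31 + 30 + 31 = 212 (1973 is not a leap year); day of year = 212 + 25 = 237
Rest of 1969: 365 - 154 = 211
Full years 1970 (365), 1971 (365), 1972 (366): 1096
Total = 211 + 1096 + 237 = 1544

1544 days


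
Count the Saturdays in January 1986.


January 1986 has 31 days
Anchor: Jan 1, 1986. With p = 1986 - 1 = 1985: (p + p//4 - p//100 + p//400) mod 7 = (1985 + 496 - 19 + 4) mod 7 = 2466 mod 7 = 2 -> Wednesday (Mon=0 ... Sun=6)
January 1 is the anchor itself -> Wednesday
First Saturday is January 4
Saturdays: 4, 11, 18, 25

4 Saturdays


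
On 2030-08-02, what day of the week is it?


Date: August 2, 2030
Anchor: Jan 1, 2030. With p = 2030 - 1 = 2029: (p + p//4 - p//100 + p//400) mod 7 = (2029 + 507 - 20 + 5) mod 7 = 2521 mod 7 = 1 -> Tuesday (Mon=0 ... Sun=6)
Days before August (Jan-Jul): 212; offset = 212 + 2 - 1 = 213
Weekday index = (1 + 213) mod 7 = 4

Day of the week: Friday


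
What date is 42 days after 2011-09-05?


Start: 2011-09-05, add 42 days
September 2011 has 30 days: 30 - 5 = 25 days to September 30 -> 17 left
October 2011: 17 <= 31 -> lands on October 17

Result: 2011-10-17


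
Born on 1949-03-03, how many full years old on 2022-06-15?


Birth: 1949-03-03
Reference: 2022-06-15
Year difference: 2022 - 1949 = 73

73 years old


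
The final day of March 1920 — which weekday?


March 1920 has 31 days
Anchor: Jan 1, 1920. With p = 1920 - 1 = 1919: (p + p//4 - p//100 + p//400) mod 7 = (1919 + 479 - 19 + 4) mod 7 = 2383 mod 7 = 3 -> Thursday (Mon=0 ... Sun=6)
Days before March (Jan-Feb): 60; March 1 index = (3 + 60) mod 7 = 0 -> Monday
Last day offset: 31 - 1 = 30 days
Weekday index = (0 + 30) mod 7 = 2

Wednesday, March 31


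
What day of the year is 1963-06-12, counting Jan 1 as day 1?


Date: June 12, 1963
Days in months 1 through 5: 151
Plus 12 days in June

Day of year: 163


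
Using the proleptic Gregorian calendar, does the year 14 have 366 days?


Gregorian leap year rule: divisible by 4, but not by 100, unless also by 400.
14 is not divisible by 4 -> not a leap year

No


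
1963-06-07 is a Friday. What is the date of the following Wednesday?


Current: Friday
Target: Wednesday
Days ahead: 5

Next Wednesday: 1963-06-12


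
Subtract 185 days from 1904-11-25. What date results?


Start: 1904-11-25, subtract 185 days
Back 25 days from November 25 reaches October 31, 1904 -> 160 left
October 1904 has 31 days -> back to September 30, 1904 -> 129 left
September 1904 has 30 days -> back to August 31, 1904 -> 99 left
August 1904 has 31 days -> back to July 31, 1904 -> 68 left
July 1904 has 31 days -> back to June 30, 1904 -> 37 left
June 1904 has 30 days -> back to May 31, 1904 -> 7 left
May 1904: 31 - 7 = 24 -> lands on May 24

Result: 1904-05-24


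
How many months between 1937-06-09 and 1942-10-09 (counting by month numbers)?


From June 1937 to October 1942
5 years * 12 = 60 months, plus 4 months = 64

64 months


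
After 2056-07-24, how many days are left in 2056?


Day of year: 206 of 366
Remaining = 366 - 206

160 days


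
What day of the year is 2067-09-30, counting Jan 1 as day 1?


Date: September 30, 2067
Days in months 1 through 8: 243
Plus 30 days in September

Day of year: 273


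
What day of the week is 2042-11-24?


Date: November 24, 2042
Anchor: Jan 1, 2042. With p = 2042 - 1 = 2041: (p + p//4 - p//100 + p//400) mod 7 = (2041 + 510 - 20 + 5) mod 7 = 2536 mod 7 = 2 -> Wednesday (Mon=0 ... Sun=6)
Days before November (Jan-Oct): 304; offset = 304 + 24 - 1 = 327
Weekday index = (2 + 327) mod 7 = 0

Day of the week: Monday


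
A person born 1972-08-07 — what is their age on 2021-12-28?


Birth: 1972-08-07
Reference: 2021-12-28
Year difference: 2021 - 1972 = 49

49 years old


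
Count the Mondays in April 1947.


April 1947 has 30 days
Anchor: Jan 1, 1947. With p = 1947 - 1 = 1946: (p + p//4 - p//100 + p//400) mod 7 = (1946 + 486 - 19 + 4) mod 7 = 2417 mod 7 = 2 -> Wednesday (Mon=0 ... Sun=6)
Days before April (Jan-Mar): 90; April 1 index = (2 + 90) mod 7 = 1 -> Tuesday
First Monday is April 7
Mondays: 7, 14, 21, 28

4 Mondays


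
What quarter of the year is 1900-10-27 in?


Month: October (month 10)
Q1: Jan-Mar, Q2: Apr-Jun, Q3: Jul-Sep, Q4: Oct-Dec

Q4


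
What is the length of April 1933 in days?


April 1933

30 days


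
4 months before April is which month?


April is month 4
4 - 4 = 0; wrap: 0 + 12 = 12

December


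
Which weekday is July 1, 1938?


Target: July 1, 1938
Anchor: Jan 1, 1938. With p = 1938 - 1 = 1937: (p + p//4 - p//100 + p//400) mod 7 = (1937 + 484 - 19 + 4) mod 7 = 2406 mod 7 = 5 -> Saturday (Mon=0 ... Sun=6)
Days before July (Jan-Jun): 181 days
Weekday index = (5 + 181) mod 7 = 4

Friday


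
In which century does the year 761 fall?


Century = (year - 1) // 100 + 1
= (761 - 1) // 100 + 1
= 760 // 100 + 1
= 7 + 1

8th century


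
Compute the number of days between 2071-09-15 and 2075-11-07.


From 2071-09-15 to 2075-11-07
2071-09-15: days before September = 31 + 28 + 31 + 30 + 31 + 30 + 31 + 31 = 243 (2071 is not a leap year); day of year = 243 + 15 = 258
2075-11-07: days before November = 31 + 28 + 31 + 30 + 31 + 30 + 31 + 31 + 30 + 31 = 304 (2075 is not a leap year); day of year = 304 + 7 = 311
Rest of 2071: 365 - 258 = 107
Full years 2072 (366), 2073 (365), 2074 (365): 1096
Total = 107 + 1096 + 311 = 1514

1514 days


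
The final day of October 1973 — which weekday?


October 1973 has 31 days
Anchor: Jan 1, 1973. With p = 1973 - 1 = 1972: (p + p//4 - p//100 + p//400) mod 7 = (1972 + 493 - 19 + 4) mod 7 = 2450 mod 7 = 0 -> Monday (Mon=0 ... Sun=6)
Days before October (Jan-Sep): 273; October 1 index = (0 + 273) mod 7 = 0 -> Monday
Last day offset: 31 - 1 = 30 days
Weekday index = (0 + 30) mod 7 = 2

Wednesday, October 31


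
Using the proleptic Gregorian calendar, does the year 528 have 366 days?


Gregorian leap year rule: divisible by 4, but not by 100, unless also by 400.
528 is divisible by 4 but not 100 -> leap year

Yes


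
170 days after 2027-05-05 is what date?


Start: 2027-05-05, add 170 days
May 2027 has 31 days: 31 - 5 = 26 days to May 31 -> 144 left
June 2027 has 30 days -> 114 left
July 2027 has 31 days -> 83 left
August 2027 has 31 days -> 52 left
September 2027 has 30 days -> 22 left
October 2027: 22 <= 31 -> lands on October 22

Result: 2027-10-22


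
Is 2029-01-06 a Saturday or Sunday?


Anchor: Jan 1, 2029. With p = 2029 - 1 = 2028: (p + p//4 - p//100 + p//400) mod 7 = (2028 + 507 - 20 + 5) mod 7 = 2520 mod 7 = 0 -> Monday (Mon=0 ... Sun=6)
Day of year: 6; offset = 5
Weekday index = (0 + 5) mod 7 = 5 -> Saturday
Weekend days: Saturday, Sunday

Yes


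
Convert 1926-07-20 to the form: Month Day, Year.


ISO 1926-07-20 parses as year=1926, month=07, day=20
Month 7 -> July

July 20, 1926


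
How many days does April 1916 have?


April 1916

30 days


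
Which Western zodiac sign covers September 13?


Date: September 13
Conventional tropical zodiac dates: Virgo from August 23 onward; Libra starts September 23
September 13 falls within the Virgo range

Virgo


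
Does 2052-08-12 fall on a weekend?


Anchor: Jan 1, 2052. With p = 2052 - 1 = 2051: (p + p//4 - p//100 + p//400) mod 7 = (2051 + 512 - 20 + 5) mod 7 = 2548 mod 7 = 0 -> Monday (Mon=0 ... Sun=6)
Day of year: 225; offset = 224
Weekday index = (0 + 224) mod 7 = 0 -> Monday
Weekend days: Saturday, Sunday

No


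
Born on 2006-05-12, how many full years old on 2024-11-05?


Birth: 2006-05-12
Reference: 2024-11-05
Year difference: 2024 - 2006 = 18

18 years old


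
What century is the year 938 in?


Century = (year - 1) // 100 + 1
= (938 - 1) // 100 + 1
= 937 // 100 + 1
= 9 + 1

10th century


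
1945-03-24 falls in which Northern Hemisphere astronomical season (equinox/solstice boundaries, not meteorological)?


Date: March 24
Astronomical Spring (approx.; exact equinox/solstice day varies by year): March 20 to June 20
March 24 falls within the Spring window

Spring


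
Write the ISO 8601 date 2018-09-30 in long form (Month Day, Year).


ISO 2018-09-30 parses as year=2018, month=09, day=30
Month 9 -> September

September 30, 2018


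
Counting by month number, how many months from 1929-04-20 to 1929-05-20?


From April 1929 to May 1929
0 years * 12 = 0 months, plus 1 month = 1

1 month


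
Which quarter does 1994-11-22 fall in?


Month: November (month 11)
Q1: Jan-Mar, Q2: Apr-Jun, Q3: Jul-Sep, Q4: Oct-Dec

Q4


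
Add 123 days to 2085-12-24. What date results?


Start: 2085-12-24, add 123 days
December 2085 has 31 days: 31 - 24 = 7 days to December 31 -> 116 left
January 2086 has 31 days -> 85 left
February 2086 has 28 days -> 57 left
March 2086 has 31 days -> 26 left
April 2086: 26 <= 30 -> lands on April 26

Result: 2086-04-26


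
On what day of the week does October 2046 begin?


Target: October 1, 2046
Anchor: Jan 1, 2046. With p = 2046 - 1 = 2045: (p + p//4 - p//100 + p//400) mod 7 = (2045 + 511 - 20 + 5) mod 7 = 2541 mod 7 = 0 -> Monday (Mon=0 ... Sun=6)
Days before October (Jan-Sep): 273 days
Weekday index = (0 + 273) mod 7 = 0

Monday


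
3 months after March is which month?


March is month 3
3 + 3 = 6

June


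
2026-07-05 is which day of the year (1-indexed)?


Date: July 5, 2026
Days in months 1 through 6: 181
Plus 5 days in July

Day of year: 186


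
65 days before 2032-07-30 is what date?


Start: 2032-07-30, subtract 65 days
Back 30 days from July 30 reaches June 30, 2032 -> 35 left
June 2032 has 30 days -> back to May 31, 2032 -> 5 left
May 2032: 31 - 5 = 26 -> lands on May 26

Result: 2032-05-26


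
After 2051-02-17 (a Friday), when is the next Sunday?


Current: Friday
Target: Sunday
Days ahead: 2

Next Sunday: 2051-02-19


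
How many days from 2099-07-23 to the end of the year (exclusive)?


Day of year: 204 of 365
Remaining = 365 - 204

161 days


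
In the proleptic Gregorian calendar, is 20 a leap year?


Gregorian leap year rule: divisible by 4, but not by 100, unless also by 400.
20 is divisible by 4 but not 100 -> leap year

Yes


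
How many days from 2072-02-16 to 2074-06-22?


From 2072-02-16 to 2074-06-22
2072-02-16: days before February = 31; day of year = 31 + 16 = 47
2074-06-22: days before June = 31 + 28 + 31 + 30 + 31 = 151 (2074 is not a leap year); day of year = 151 + 22 = 173
Rest of 2072: 366 - 47 = 319
Full years 2073 (365): 365
Total = 319 + 365 + 173 = 857

857 days


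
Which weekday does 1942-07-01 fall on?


Date: July 1, 1942
Anchor: Jan 1, 1942. With p = 1942 - 1 = 1941: (p + p//4 - p//100 + p//400) mod 7 = (1941 + 485 - 19 + 4) mod 7 = 2411 mod 7 = 3 -> Thursday (Mon=0 ... Sun=6)
Days before July (Jan-Jun): 181; offset = 181 + 1 - 1 = 181
Weekday index = (3 + 181) mod 7 = 2

Day of the week: Wednesday


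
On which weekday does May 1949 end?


May 1949 has 31 days
Anchor: Jan 1, 1949. With p = 1949 - 1 = 1948: (p + p//4 - p//100 + p//400) mod 7 = (1948 + 487 - 19 + 4) mod 7 = 2420 mod 7 = 5 -> Saturday (Mon=0 ... Sun=6)
Days before May (Jan-Apr): 120; May 1 index = (5 + 120) mod 7 = 6 -> Sunday
Last day offset: 31 - 1 = 30 days
Weekday index = (6 + 30) mod 7 = 1

Tuesday, May 31


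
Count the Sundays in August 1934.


August 1934 has 31 days
Anchor: Jan 1, 1934. With p = 1934 - 1 = 1933: (p + p//4 - p//100 + p//400) mod 7 = (1933 + 483 - 19 + 4) mod 7 = 2401 mod 7 = 0 -> Monday (Mon=0 ... Sun=6)
Days before August (Jan-Jul): 212; August 1 index = (0 + 212) mod 7 = 2 -> Wednesday
First Sunday is August 5
Sundays: 5, 12, 19, 26

4 Sundays


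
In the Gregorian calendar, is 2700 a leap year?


Gregorian leap year rule: divisible by 4, but not by 100, unless also by 400.
2700 is divisible by 100 but not 400 -> not a leap year

No


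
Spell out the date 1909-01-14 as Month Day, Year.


ISO 1909-01-14 parses as year=1909, month=01, day=14
Month 1 -> January

January 14, 1909


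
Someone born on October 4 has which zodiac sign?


Date: October 4
Conventional tropical zodiac dates: Libra from September 23 onward; Scorpio starts October 23
October 4 falls within the Libra range

Libra


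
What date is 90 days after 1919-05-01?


Start: 1919-05-01, add 90 days
May 1919 has 31 days: 31 - 1 = 30 days to May 31 -> 60 left
June 1919 has 30 days -> 30 left
July 1919: 30 <= 31 -> lands on July 30

Result: 1919-07-30


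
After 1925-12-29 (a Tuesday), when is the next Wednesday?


Current: Tuesday
Target: Wednesday
Days ahead: 1

Next Wednesday: 1925-12-30


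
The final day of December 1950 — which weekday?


December 1950 has 31 days
Anchor: Jan 1, 1950. With p = 1950 - 1 = 1949: (p + p//4 - p//100 + p//400) mod 7 = (1949 + 487 - 19 + 4) mod 7 = 2421 mod 7 = 6 -> Sunday (Mon=0 ... Sun=6)
Days before December (Jan-Nov): 334; December 1 index = (6 + 334) mod 7 = 4 -> Friday
Last day offset: 31 - 1 = 30 days
Weekday index = (4 + 30) mod 7 = 6

Sunday, December 31


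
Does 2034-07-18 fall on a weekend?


Anchor: Jan 1, 2034. With p = 2034 - 1 = 2033: (p + p//4 - p//100 + p//400) mod 7 = (2033 + 508 - 20 + 5) mod 7 = 2526 mod 7 = 6 -> Sunday (Mon=0 ... Sun=6)
Day of year: 199; offset = 198
Weekday index = (6 + 198) mod 7 = 1 -> Tuesday
Weekend days: Saturday, Sunday

No


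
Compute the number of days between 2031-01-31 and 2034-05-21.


From 2031-01-31 to 2034-05-21
2031-01-31: day of year = 31
2034-05-21: days before May = 31 + 28 + 31 + 30 = 120 (2034 is not a leap year); day of year = 120 + 21 = 141
Rest of 2031: 365 - 31 = 334
Full years 2032 (366), 2033 (365): 731
Total = 334 + 731 + 141 = 1206

1206 days


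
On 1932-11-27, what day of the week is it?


Date: November 27, 1932
Anchor: Jan 1, 1932. With p = 1932 - 1 = 1931: (p + p//4 - p//100 + p//400) mod 7 = (1931 + 482 - 19 + 4) mod 7 = 2398 mod 7 = 4 -> Friday (Mon=0 ... Sun=6)
Days before November (Jan-Oct): 305; offset = 305 + 27 - 1 = 331
Weekday index = (4 + 331) mod 7 = 6

Day of the week: Sunday


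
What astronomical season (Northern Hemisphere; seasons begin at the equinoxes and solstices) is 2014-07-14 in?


Date: July 14
Astronomical Summer (approx.; exact equinox/solstice day varies by year): June 21 to September 21
July 14 falls within the Summer window

Summer


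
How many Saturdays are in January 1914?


January 1914 has 31 days
Anchor: Jan 1, 1914. With p = 1914 - 1 = 1913: (p + p//4 - p//100 + p//400) mod 7 = (1913 + 478 - 19 + 4) mod 7 = 2376 mod 7 = 3 -> Thursday (Mon=0 ... Sun=6)
January 1 is the anchor itself -> Thursday
First Saturday is January 3
Saturdays: 3, 10, 17, 24, 31

5 Saturdays


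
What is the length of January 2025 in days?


January 2025

31 days


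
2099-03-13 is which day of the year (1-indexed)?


Date: March 13, 2099
Days in months 1 through 2: 59
Plus 13 days in March

Day of year: 72


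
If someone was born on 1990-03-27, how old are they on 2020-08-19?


Birth: 1990-03-27
Reference: 2020-08-19
Year difference: 2020 - 1990 = 30

30 years old


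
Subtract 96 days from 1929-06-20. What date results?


Start: 1929-06-20, subtract 96 days
Back 20 days from June 20 reaches May 31, 1929 -> 76 left
May 1929 has 31 days -> back to April 30, 1929 -> 45 left
April 1929 has 30 days -> back to March 31, 1929 -> 15 left
March 1929: 31 - 15 = 16 -> lands on March 16

Result: 1929-03-16


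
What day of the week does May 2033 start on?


Target: May 1, 2033
Anchor: Jan 1, 2033. With p = 2033 - 1 = 2032: (p + p//4 - p//100 + p//400) mod 7 = (2032 + 508 - 20 + 5) mod 7 = 2525 mod 7 = 5 -> Saturday (Mon=0 ... Sun=6)
Days before May (Jan-Apr): 120 days
Weekday index = (5 + 120) mod 7 = 6

Sunday


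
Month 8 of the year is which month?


Month 8 of 12

August


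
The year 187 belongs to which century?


Century = (year - 1) // 100 + 1
= (187 - 1) // 100 + 1
= 186 // 100 + 1
= 1 + 1

2nd century


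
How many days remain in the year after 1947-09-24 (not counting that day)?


Day of year: 267 of 365
Remaining = 365 - 267

98 days


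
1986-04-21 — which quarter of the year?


Month: April (month 4)
Q1: Jan-Mar, Q2: Apr-Jun, Q3: Jul-Sep, Q4: Oct-Dec

Q2


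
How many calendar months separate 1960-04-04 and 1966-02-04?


From April 1960 to February 1966
6 years * 12 = 72 months, minus 2 months = 70

70 months


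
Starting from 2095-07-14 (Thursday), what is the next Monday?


Current: Thursday
Target: Monday
Days ahead: 4

Next Monday: 2095-07-18


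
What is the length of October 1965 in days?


October 1965

31 days


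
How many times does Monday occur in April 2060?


April 2060 has 30 days
Anchor: Jan 1, 2060. With p = 2060 - 1 = 2059: (p + p//4 - p//100 + p//400) mod 7 = (2059 + 514 - 20 + 5) mod 7 = 2558 mod 7 = 3 -> Thursday (Mon=0 ... Sun=6)
Days before April (Jan-Mar): 91; April 1 index = (3 + 91) mod 7 = 3 -> Thursday
First Monday is April 5
Mondays: 5, 12, 19, 26

4 Mondays


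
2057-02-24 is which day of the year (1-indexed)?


Date: February 24, 2057
Days in months 1 through 1: 31
Plus 24 days in February

Day of year: 55


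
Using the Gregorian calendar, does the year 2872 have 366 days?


Gregorian leap year rule: divisible by 4, but not by 100, unless also by 400.
2872 is divisible by 4 but not 100 -> leap year

Yes


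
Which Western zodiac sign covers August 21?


Date: August 21
Conventional tropical zodiac dates: Leo from July 23 onward; Virgo starts August 23
August 21 falls within the Leo range

Leo


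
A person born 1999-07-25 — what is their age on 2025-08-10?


Birth: 1999-07-25
Reference: 2025-08-10
Year difference: 2025 - 1999 = 26

26 years old


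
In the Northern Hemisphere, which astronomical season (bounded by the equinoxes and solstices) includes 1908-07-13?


Date: July 13
Astronomical Summer (approx.; exact equinox/solstice day varies by year): June 21 to September 21
July 13 falls within the Summer window

Summer


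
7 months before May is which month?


May is month 5
5 - 7 = -2; wrap: -2 + 12 = 10

October


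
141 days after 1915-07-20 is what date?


Start: 1915-07-20, add 141 days
July 1915 has 31 days: 31 - 20 = 11 days to July 31 -> 130 left
August 1915 has 31 days -> 99 left
September 1915 has 30 days -> 69 left
October 1915 has 31 days -> 38 left
November 1915 has 30 days -> 8 left
December 1915: 8 <= 31 -> lands on December 8

Result: 1915-12-08


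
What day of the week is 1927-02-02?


Date: February 2, 1927
Anchor: Jan 1, 1927. With p = 1927 - 1 = 1926: (p + p//4 - p//100 + p//400) mod 7 = (1926 + 481 - 19 + 4) mod 7 = 2392 mod 7 = 5 -> Saturday (Mon=0 ... Sun=6)
Days before February (Jan): 31; offset = 31 + 2 - 1 = 32
Weekday index = (5 + 32) mod 7 = 2

Day of the week: Wednesday


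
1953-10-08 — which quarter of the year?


Month: October (month 10)
Q1: Jan-Mar, Q2: Apr-Jun, Q3: Jul-Sep, Q4: Oct-Dec

Q4


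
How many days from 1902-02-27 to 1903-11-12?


From 1902-02-27 to 1903-11-12
1902-02-27: days before February = 31; day of year = 31 + 27 = 58
1903-11-12: days before November = 31 + 28 + 31 + 30 + 31 + 30 + 31 + 31 + 30 + 31 = 304 (1903 is not a leap year); day of year = 304 + 12 = 316
Rest of 1902: 365 - 58 = 307
Total = 307 + 316 = 623

623 days


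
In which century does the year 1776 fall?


Century = (year - 1) // 100 + 1
= (1776 - 1) // 100 + 1
= 1775 // 100 + 1
= 17 + 1

18th century


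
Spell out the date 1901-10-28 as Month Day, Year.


ISO 1901-10-28 parses as year=1901, month=10, day=28
Month 10 -> October

October 28, 1901


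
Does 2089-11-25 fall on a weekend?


Anchor: Jan 1, 2089. With p = 2089 - 1 = 2088: (p + p//4 - p//100 + p//400) mod 7 = (2088 + 522 - 20 + 5) mod 7 = 2595 mod 7 = 5 -> Saturday (Mon=0 ... Sun=6)
Day of year: 329; offset = 328
Weekday index = (5 + 328) mod 7 = 4 -> Friday
Weekend days: Saturday, Sunday

No


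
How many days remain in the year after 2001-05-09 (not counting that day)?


Day of year: 129 of 365
Remaining = 365 - 129

236 days


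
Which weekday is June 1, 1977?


Target: June 1, 1977
Anchor: Jan 1, 1977. With p = 1977 - 1 = 1976: (p + p//4 - p//100 + p//400) mod 7 = (1976 + 494 - 19 + 4) mod 7 = 2455 mod 7 = 5 -> Saturday (Mon=0 ... Sun=6)
Days before June (Jan-May): 151 days
Weekday index = (5 + 151) mod 7 = 2

Wednesday


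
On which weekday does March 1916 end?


March 1916 has 31 days
Anchor: Jan 1, 1916. With p = 1916 - 1 = 1915: (p + p//4 - p//100 + p//400) mod 7 = (1915 + 478 - 19 + 4) mod 7 = 2378 mod 7 = 5 -> Saturday (Mon=0 ... Sun=6)
Days before March (Jan-Feb): 60; March 1 index = (5 + 60) mod 7 = 2 -> Wednesday
Last day offset: 31 - 1 = 30 days
Weekday index = (2 + 30) mod 7 = 4

Friday, March 31


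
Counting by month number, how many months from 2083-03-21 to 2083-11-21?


From March 2083 to November 2083
0 years * 12 = 0 months, plus 8 months = 8

8 months


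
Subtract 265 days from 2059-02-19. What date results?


Start: 2059-02-19, subtract 265 days
Back 19 days from February 19 reaches January 31, 2059 -> 246 left
January 2059 has 31 days -> back to December 31, 2058 -> 215 left
December 2058 has 31 days -> back to November 30, 2058 -> 184 left
November 2058 has 30 days -> back to October 31, 2058 -> 154 left
October 2058 has 31 days -> back to September 30, 2058 -> 123 left
September 2058 has 30 days -> back to August 31, 2058 -> 93 left
August 2058 has 31 days -> back to July 31, 2058 -> 62 left
July 2058 has 31 days -> back to June 30, 2058 -> 31 left
June 2058 has 30 days -> back to May 31, 2058 -> 1 left
May 2058: 31 - 1 = 30 -> lands on May 30

Result: 2058-05-30


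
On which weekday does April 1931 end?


April 1931 has 30 days
Anchor: Jan 1, 1931. With p = 1931 - 1 = 1930: (p + p//4 - p//100 + p//400) mod 7 = (1930 + 482 - 19 + 4) mod 7 = 2397 mod 7 = 3 -> Thursday (Mon=0 ... Sun=6)
Days before April (Jan-Mar): 90; April 1 index = (3 + 90) mod 7 = 2 -> Wednesday
Last day offset: 30 - 1 = 29 days
Weekday index = (2 + 29) mod 7 = 3

Thursday, April 30


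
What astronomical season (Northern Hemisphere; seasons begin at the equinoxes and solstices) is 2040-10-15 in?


Date: October 15
Astronomical Autumn (approx.; exact equinox/solstice day varies by year): September 22 to December 20
October 15 falls within the Autumn window

Autumn


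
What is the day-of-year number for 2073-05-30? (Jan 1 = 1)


Date: May 30, 2073
Days in months 1 through 4: 120
Plus 30 days in May

Day of year: 150


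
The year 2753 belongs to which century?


Century = (year - 1) // 100 + 1
= (2753 - 1) // 100 + 1
= 2752 // 100 + 1
= 27 + 1

28th century


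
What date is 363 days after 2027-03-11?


Start: 2027-03-11, add 363 days
March 2027 has 31 days: 31 - 11 = 20 days to March 31 -> 343 left
April 2027 has 30 days -> 313 left
May 2027 has 31 days -> 282 left
June 2027 has 30 days -> 252 left
July 2027 has 31 days -> 221 left
August 2027 has 31 days -> 190 left
September 2027 has 30 days -> 160 left
October 2027 has 31 days -> 129 left
November 2027 has 30 days -> 99 left
December 2027 has 31 days -> 68 left
January 2028 has 31 days -> 37 left
February 2028 has 29 days -> 8 left
March 2028: 8 <= 31 -> lands on March 8

Result: 2028-03-08


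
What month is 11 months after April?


April is month 4
4 + 11 = 15; wrap: 15 - 12 = 3

March


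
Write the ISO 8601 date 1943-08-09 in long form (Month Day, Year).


ISO 1943-08-09 parses as year=1943, month=08, day=09
Month 8 -> August

August 9, 1943


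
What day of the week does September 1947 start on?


Target: September 1, 1947
Anchor: Jan 1, 1947. With p = 1947 - 1 = 1946: (p + p//4 - p//100 + p//400) mod 7 = (1946 + 486 - 19 + 4) mod 7 = 2417 mod 7 = 2 -> Wednesday (Mon=0 ... Sun=6)
Days before September (Jan-Aug): 243 days
Weekday index = (2 + 243) mod 7 = 0

Monday


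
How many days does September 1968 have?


September 1968

30 days


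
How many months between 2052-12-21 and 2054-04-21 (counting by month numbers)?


From December 2052 to April 2054
2 years * 12 = 24 months, minus 8 months = 16

16 months


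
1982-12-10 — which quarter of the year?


Month: December (month 12)
Q1: Jan-Mar, Q2: Apr-Jun, Q3: Jul-Sep, Q4: Oct-Dec

Q4


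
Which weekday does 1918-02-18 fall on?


Date: February 18, 1918
Anchor: Jan 1, 1918. With p = 1918 - 1 = 1917: (p + p//4 - p//100 + p//400) mod 7 = (1917 + 479 - 19 + 4) mod 7 = 2381 mod 7 = 1 -> Tuesday (Mon=0 ... Sun=6)
Days before February (Jan): 31; offset = 31 + 18 - 1 = 48
Weekday index = (1 + 48) mod 7 = 0

Day of the week: Monday


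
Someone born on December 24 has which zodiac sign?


Date: December 24
Conventional tropical zodiac dates: Capricorn from December 22 onward; Aquarius starts January 20
December 24 falls within the Capricorn range

Capricorn


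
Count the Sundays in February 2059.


February 2059 has 28 days
Anchor: Jan 1, 2059. With p = 2059 - 1 = 2058: (p + p//4 - p//100 + p//400) mod 7 = (2058 + 514 - 20 + 5) mod 7 = 2557 mod 7 = 2 -> Wednesday (Mon=0 ... Sun=6)
Days before February (Jan): 31; February 1 index = (2 + 31) mod 7 = 5 -> Saturday
First Sunday is February 2
Sundays: 2, 9, 16, 23

4 Sundays


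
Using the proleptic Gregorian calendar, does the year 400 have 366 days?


Gregorian leap year rule: divisible by 4, but not by 100, unless also by 400.
400 is divisible by 400 -> leap year

Yes


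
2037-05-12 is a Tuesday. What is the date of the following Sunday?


Current: Tuesday
Target: Sunday
Days ahead: 5

Next Sunday: 2037-05-17


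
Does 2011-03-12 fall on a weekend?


Anchor: Jan 1, 2011. With p = 2011 - 1 = 2010: (p + p//4 - p//100 + p//400) mod 7 = (2010 + 502 - 20 + 5) mod 7 = 2497 mod 7 = 5 -> Saturday (Mon=0 ... Sun=6)
Day of year: 71; offset = 70
Weekday index = (5 + 70) mod 7 = 5 -> Saturday
Weekend days: Saturday, Sunday

Yes


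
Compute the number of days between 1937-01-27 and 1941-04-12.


From 1937-01-27 to 1941-04-12
1937-01-27: day of year = 27
1941-04-12: days before April = 31 + 28 + 31 = 90 (1941 is not a leap year); day of year = 90 + 12 = 102
Rest of 1937: 365 - 27 = 338
Full years 1938 (365), 1939 (365), 1940 (366): 1096
Total = 338 + 1096 + 102 = 1536

1536 days


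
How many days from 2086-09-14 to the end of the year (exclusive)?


Day of year: 257 of 365
Remaining = 365 - 257

108 days


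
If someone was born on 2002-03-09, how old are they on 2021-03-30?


Birth: 2002-03-09
Reference: 2021-03-30
Year difference: 2021 - 2002 = 19

19 years old


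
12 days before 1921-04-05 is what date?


Start: 1921-04-05, subtract 12 days
Back 5 days from April 5 reaches March 31, 1921 -> 7 left
March 1921: 31 - 7 = 24 -> lands on March 24

Result: 1921-03-24


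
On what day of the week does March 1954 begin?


Target: March 1, 1954
Anchor: Jan 1, 1954. With p = 1954 - 1 = 1953: (p + p//4 - p//100 + p//400) mod 7 = (1953 + 488 - 19 + 4) mod 7 = 2426 mod 7 = 4 -> Friday (Mon=0 ... Sun=6)
Days before March (Jan-Feb): 59 days
Weekday index = (4 + 59) mod 7 = 0

Monday


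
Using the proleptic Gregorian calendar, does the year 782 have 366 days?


Gregorian leap year rule: divisible by 4, but not by 100, unless also by 400.
782 is not divisible by 4 -> not a leap year

No


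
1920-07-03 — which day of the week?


Date: July 3, 1920
Anchor: Jan 1, 1920. With p = 1920 - 1 = 1919: (p + p//4 - p//100 + p//400) mod 7 = (1919 + 479 - 19 + 4) mod 7 = 2383 mod 7 = 3 -> Thursday (Mon=0 ... Sun=6)
Days before July (Jan-Jun): 182; offset = 182 + 3 - 1 = 184
Weekday index = (3 + 184) mod 7 = 5

Day of the week: Saturday


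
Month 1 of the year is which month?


Month 1 of 12

January


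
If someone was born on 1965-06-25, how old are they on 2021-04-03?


Birth: 1965-06-25
Reference: 2021-04-03
Year difference: 2021 - 1965 = 56
Birthday not yet reached in 2021, subtract 1

55 years old


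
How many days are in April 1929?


April 1929

30 days


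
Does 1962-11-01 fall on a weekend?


Anchor: Jan 1, 1962. With p = 1962 - 1 = 1961: (p + p//4 - p//100 + p//400) mod 7 = (1961 + 490 - 19 + 4) mod 7 = 2436 mod 7 = 0 -> Monday (Mon=0 ... Sun=6)
Day of year: 305; offset = 304
Weekday index = (0 + 304) mod 7 = 3 -> Thursday
Weekend days: Saturday, Sunday

No


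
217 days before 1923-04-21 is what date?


Start: 1923-04-21, subtract 217 days
Back 21 days from April 21 reaches March 31, 1923 -> 196 left
March 1923 has 31 days -> back to February 28, 1923 -> 165 left
February 1923 has 28 days -> back to January 31, 1923 -> 137 left
January 1923 has 31 days -> back to December 31, 1922 -> 106 left
December 1922 has 31 days -> back to November 30, 1922 -> 75 left
November 1922 has 30 days -> back to October 31, 1922 -> 45 left
October 1922 has 31 days -> back to September 30, 1922 -> 14 left
September 1922: 30 - 14 = 16 -> lands on September 16

Result: 1922-09-16


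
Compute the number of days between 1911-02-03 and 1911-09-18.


From 1911-02-03 to 1911-09-18
1911-02-03: days before February = 31; day of year = 31 + 3 = 34
1911-09-18: days before September = 31 + 28 + 31 + 30 + 31 + 30 + 31 + 31 = 243 (1911 is not a leap year); day of year = 243 + 18 = 261
Same year: 261 - 34 = 227

227 days
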